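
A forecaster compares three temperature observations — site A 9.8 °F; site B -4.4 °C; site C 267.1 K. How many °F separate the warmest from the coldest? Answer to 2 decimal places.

14.28 °F

site A: 9.8 °F = -12.333 °C.
site C: 267.1 K = -6.050 °C.
Spread: (-4.400) − (-12.333) = 7.933 °C = 14.28 °F.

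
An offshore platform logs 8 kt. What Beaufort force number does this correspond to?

8 kt lies in the Beaufort 3 band (gentle breeze, 7–10 kt).

Beaufort force 3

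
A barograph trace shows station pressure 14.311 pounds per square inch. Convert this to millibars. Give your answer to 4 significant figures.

1 psi = 68.9476 mb, so 14.311 × 68.9476 = 986.7 mb.

986.7 mb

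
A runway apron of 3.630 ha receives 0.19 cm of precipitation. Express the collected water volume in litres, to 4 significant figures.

Depth: 0.19 cm × 10 = 1.9 mm.
Area: 3.630 ha = 36300 m².
1 mm over 1 m² is 1 L, so volume = 1.9 × 36300 = 68970 L.

68970 litres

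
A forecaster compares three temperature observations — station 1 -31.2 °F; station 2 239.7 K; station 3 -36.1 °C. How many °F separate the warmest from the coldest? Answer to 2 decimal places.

station 1: -31.2 °F = -35.111 °C.
station 2: 239.7 K = -33.450 °C.
Spread: (-33.450) − (-36.100) = 2.650 °C = 4.77 °F.

4.77 °F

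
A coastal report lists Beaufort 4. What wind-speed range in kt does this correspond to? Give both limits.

Beaufort 4 (moderate breeze) spans 11–16 knots.

11 to 16 kt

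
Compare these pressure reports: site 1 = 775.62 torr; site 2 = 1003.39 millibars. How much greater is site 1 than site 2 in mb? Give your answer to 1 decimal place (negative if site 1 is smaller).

30.7 mb

site 1: 775.62 mmHg = 1034.075 mb.
Difference: 1034.075 − 1003.390 = 30.7 mb.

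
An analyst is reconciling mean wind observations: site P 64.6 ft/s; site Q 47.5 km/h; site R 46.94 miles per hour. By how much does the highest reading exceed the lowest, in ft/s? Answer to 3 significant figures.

site Q: 47.5 km/h = 43.289 ft/s.
site R: 46.94 mph = 68.845 ft/s.
Spread: 68.845 − 43.289 = 25.6 ft/s.

25.6 ft/s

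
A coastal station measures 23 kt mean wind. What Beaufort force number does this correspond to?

Beaufort force 6

23 kt lies in the Beaufort 6 band (strong breeze, 22–27 kt).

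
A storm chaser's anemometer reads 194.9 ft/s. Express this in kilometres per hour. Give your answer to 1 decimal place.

213.9 km/h

1 ft/s = 1.09728 km/h, so 194.9 × 1.09728 = 213.9 km/h.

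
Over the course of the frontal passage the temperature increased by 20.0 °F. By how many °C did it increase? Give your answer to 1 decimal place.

Converting a difference, only the 9/5 scale factor applies: Δ°C = 20.0 × 0.5556 = 11.1 °C.

11.1 °C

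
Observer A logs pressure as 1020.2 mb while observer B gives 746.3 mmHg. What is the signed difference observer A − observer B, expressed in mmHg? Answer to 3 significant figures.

observer A: 1020.2 mb = 765.213 mmHg.
Difference: 765.213 − 746.300 = 18.9 mmHg.

18.9 mmHg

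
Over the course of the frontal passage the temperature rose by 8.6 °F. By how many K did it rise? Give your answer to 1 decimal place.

4.8 K

For a temperature change the 32° offset cancels: ΔK = 8.6 × 0.5556 = 4.8 K.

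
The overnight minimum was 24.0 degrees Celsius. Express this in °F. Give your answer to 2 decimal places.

°F = °C × 9/5 + 32 = 24.0 × 1.8 + 32 = 75.20 °F.

75.20 °F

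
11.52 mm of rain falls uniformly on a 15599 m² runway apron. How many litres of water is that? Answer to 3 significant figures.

1 mm over 1 m² is 1 L, so volume = 11.52 × 15599 = 179700.48 L ≈ 180000 L.

180000 litres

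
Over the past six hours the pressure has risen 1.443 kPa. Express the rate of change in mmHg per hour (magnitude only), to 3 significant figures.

1.443 kPa / 6 h × 7.50062 mmHg/kPa = 1.80 mmHg/h.

1.80 mmHg per hour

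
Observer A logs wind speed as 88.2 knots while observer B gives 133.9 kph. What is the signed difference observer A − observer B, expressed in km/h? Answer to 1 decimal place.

observer A: 88.2 kt = 163.346 km/h.
Difference: 163.346 − 133.900 = 29.4 km/h.

29.4 km/h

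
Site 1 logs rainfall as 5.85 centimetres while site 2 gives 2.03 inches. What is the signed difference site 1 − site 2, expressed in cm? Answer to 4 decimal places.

0.6938 cm

site 2: 2.03 in = 5.156200 cm.
Difference: 5.850000 − 5.156200 = 0.6938 cm.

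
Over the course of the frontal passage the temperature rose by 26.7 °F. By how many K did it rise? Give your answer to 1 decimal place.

For a temperature change the 32° offset cancels: ΔK = 26.7 × 0.5556 = 14.8 K.

14.8 K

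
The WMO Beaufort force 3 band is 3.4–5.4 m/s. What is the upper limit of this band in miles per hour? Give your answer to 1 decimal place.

3.4–5.4 m/s × 2.237 = 7.6–12.1 mph.

12.1 mph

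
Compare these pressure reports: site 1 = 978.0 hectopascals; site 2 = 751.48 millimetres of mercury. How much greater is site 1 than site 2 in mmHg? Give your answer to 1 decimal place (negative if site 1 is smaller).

-17.9 mmHg

site 1: 978.0 hPa = 733.560 mmHg.
Difference: 733.560 − 751.480 = -17.9 mmHg.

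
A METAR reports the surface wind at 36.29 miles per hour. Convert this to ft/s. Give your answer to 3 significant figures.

53.2 ft/s

1 mph = 1.46667 ft/s, so 36.29 × 1.46667 = 53.2 ft/s.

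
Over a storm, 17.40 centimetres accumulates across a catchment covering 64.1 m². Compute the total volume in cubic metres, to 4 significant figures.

Depth: 17.40 cm × 10 = 174 mm.
1 mm over 1 m² is 1 L, so volume = 174 × 64.1 = 11153.4 L = 11.15 m³.

11.15 cubic metres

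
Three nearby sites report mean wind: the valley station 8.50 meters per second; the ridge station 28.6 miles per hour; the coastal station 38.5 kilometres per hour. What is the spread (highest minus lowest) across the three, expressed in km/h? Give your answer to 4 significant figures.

15.43 km/h

the valley station: 8.50 m/s = 30.6000 km/h.
the ridge station: 28.6 mph = 46.0272 km/h.
Spread: 46.0272 − 30.6000 = 15.43 km/h.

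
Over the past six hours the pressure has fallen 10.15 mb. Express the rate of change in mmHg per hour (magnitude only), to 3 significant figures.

1.27 mmHg per hour

10.15 mb / 6 h × 0.750062 mmHg/mb = 1.27 mmHg/h.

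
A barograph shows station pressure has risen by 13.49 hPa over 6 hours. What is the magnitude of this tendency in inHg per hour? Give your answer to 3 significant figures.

0.0664 inHg per hour

13.49 hPa / 6 h × 0.02953 inHg/hPa = 0.0664 inHg/h.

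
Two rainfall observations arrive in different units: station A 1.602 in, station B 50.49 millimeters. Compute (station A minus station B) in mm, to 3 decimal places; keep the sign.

-9.799 mm

station A: 1.602 in = 40.69080 mm.
Difference: 40.69080 − 50.49000 = -9.799 mm.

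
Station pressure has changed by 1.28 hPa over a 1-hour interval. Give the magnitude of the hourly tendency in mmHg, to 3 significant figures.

1.28 hPa / 1 h × 0.750062 mmHg/hPa = 0.960 mmHg/h.

0.960 mmHg per hour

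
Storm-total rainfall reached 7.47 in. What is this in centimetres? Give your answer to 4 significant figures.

1 in = 2.54 cm, so 7.47 × 2.54 = 18.97 cm.

18.97 cm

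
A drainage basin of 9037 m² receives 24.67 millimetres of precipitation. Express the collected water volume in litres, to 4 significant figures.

1 mm over 1 m² is 1 L, so volume = 24.67 × 9037 = 222942.79 L ≈ 222900 L.

222900 litres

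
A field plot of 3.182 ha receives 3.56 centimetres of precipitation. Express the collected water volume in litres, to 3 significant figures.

Depth: 3.56 cm × 10 = 35.6 mm.
Area: 3.182 ha = 31820 m².
1 mm over 1 m² is 1 L, so volume = 35.6 × 31820 = 1132792 L ≈ 1130000 L.

1130000 litres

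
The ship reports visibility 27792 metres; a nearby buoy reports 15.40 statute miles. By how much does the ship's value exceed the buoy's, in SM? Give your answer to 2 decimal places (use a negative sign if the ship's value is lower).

1.87 SM

the ship: 27792 m = 17.2691 SM.
Difference: 17.2691 − 15.4000 = 1.87 SM.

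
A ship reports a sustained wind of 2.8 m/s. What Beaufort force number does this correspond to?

Beaufort force 2

2.8 m/s lies in the Beaufort 2 band (light breeze, 1.6–3.3 m/s).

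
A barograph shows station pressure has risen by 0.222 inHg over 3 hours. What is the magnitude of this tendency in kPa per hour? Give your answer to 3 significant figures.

0.222 inHg / 3 h × 3.38639 kPa/inHg = 0.251 kPa/h.

0.251 kPa per hour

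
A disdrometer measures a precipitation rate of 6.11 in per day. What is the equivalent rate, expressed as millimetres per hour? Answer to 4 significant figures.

6.11 in/day × 25.4 mm/in × 0.0416667 day/hour = 6.466 mm/hour.

6.466 mm/hour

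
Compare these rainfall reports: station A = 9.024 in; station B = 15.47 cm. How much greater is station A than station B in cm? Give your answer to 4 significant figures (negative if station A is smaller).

7.451 cm

station A: 9.024 in = 22.92096 cm.
Difference: 22.92096 − 15.47000 = 7.451 cm.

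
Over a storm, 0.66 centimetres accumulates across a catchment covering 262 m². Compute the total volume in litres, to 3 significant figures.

1730 litres

Depth: 0.66 cm × 10 = 6.6 mm.
1 mm over 1 m² is 1 L, so volume = 6.6 × 262 = 1729.2 L ≈ 1730 L.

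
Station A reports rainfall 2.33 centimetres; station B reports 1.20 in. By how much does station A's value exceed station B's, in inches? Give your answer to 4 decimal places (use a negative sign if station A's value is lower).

-0.2827 in

station A: 2.33 cm = 0.917323 in.
Difference: 0.917323 − 1.200000 = -0.2827 in.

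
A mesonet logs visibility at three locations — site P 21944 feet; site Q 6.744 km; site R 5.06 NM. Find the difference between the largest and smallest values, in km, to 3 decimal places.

site P: 21944 ft = 6.68853 km.
site R: 5.06 nmi = 9.37112 km.
Spread: 9.37112 − 6.68853 = 2.683 km.

2.683 km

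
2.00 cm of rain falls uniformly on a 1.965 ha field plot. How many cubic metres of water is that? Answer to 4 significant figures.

393.0 cubic metres

Depth: 2.00 cm × 10 = 20 mm.
Area: 1.965 ha = 19650 m².
1 mm over 1 m² is 1 L, so volume = 20 × 19650 = 393000 L = 393.0 m³.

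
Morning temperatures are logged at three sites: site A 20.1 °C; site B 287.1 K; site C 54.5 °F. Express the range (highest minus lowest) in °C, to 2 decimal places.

site B: 287.1 K = 13.950 °C.
site C: 54.5 °F = 12.500 °C.
Spread: 20.100 − 12.500 = 7.600 °C.

7.60 °C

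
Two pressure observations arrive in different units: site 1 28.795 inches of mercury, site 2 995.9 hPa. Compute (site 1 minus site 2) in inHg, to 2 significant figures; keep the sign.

-0.61 inHg

site 2: 995.9 hPa = 29.4089 inHg.
Difference: 28.7950 − 29.4089 = -0.61 inHg.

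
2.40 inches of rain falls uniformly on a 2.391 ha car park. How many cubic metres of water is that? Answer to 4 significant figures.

1458 cubic metres

Depth: 2.40 in × 25.4 = 60.96 mm.
Area: 2.391 ha = 23910 m².
1 mm over 1 m² is 1 L, so volume = 60.96 × 23910 = 1457553.6 L = 1458 m³.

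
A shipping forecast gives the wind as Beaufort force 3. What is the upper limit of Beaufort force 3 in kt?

10 kt

Beaufort 3 (gentle breeze) spans 7–10 knots.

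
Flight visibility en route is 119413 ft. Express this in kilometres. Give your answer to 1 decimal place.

36.4 km

1 ft = 0.0003048 km, so 119413 × 0.0003048 = 36.4 km.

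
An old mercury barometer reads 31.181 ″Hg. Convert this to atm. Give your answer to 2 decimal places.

1.04 atm

1 inHg = 0.0334211 atm, so 31.181 × 0.0334211 = 1.04 atm.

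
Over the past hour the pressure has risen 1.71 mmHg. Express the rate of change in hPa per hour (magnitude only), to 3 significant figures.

2.28 hPa per hour

1.71 mmHg / 1 h × 1.33322 hPa/mmHg = 2.28 hPa/h.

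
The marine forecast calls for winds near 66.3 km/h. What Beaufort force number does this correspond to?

66.3 km/h = 18.4 m/s, which is Beaufort 8 (gale, 17.2–20.7 m/s).

Beaufort force 8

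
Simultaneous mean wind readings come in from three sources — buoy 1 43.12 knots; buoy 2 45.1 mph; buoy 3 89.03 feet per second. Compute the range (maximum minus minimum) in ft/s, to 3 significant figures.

buoy 1: 43.12 kt = 72.778 ft/s.
buoy 2: 45.1 mph = 66.147 ft/s.
Spread: 89.030 − 66.147 = 22.9 ft/s.

22.9 ft/s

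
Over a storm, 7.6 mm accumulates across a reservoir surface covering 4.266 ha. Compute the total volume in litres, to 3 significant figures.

324000 litres

Area: 4.266 ha = 42660 m².
1 mm over 1 m² is 1 L, so volume = 7.6 × 42660 = 324216 L ≈ 324000 L.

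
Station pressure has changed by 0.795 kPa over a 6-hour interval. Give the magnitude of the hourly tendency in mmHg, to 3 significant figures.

0.994 mmHg per hour

0.795 kPa / 6 h × 7.50062 mmHg/kPa = 0.994 mmHg/h.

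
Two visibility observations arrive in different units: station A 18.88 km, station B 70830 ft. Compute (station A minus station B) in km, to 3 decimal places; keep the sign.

-2.709 km

station B: 70830 ft = 21.58898 km.
Difference: 18.88000 − 21.58898 = -2.709 km.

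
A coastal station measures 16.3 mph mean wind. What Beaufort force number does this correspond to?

Beaufort force 4

16.3 mph = 7.3 m/s, which is Beaufort 4 (moderate breeze, 5.5–7.9 m/s).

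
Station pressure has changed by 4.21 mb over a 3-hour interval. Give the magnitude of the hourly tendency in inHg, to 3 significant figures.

4.21 mb / 3 h × 0.02953 inHg/mb = 0.0414 inHg/h.

0.0414 inHg per hour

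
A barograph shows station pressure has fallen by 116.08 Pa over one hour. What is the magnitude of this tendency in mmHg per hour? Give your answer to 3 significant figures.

116.08 Pa / 1 h × 0.00750062 mmHg/Pa = 0.871 mmHg/h.

0.871 mmHg per hour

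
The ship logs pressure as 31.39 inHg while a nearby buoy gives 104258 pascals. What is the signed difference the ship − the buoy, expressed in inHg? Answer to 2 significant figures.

the buoy: 104258 Pa = 30.7874 inHg.
Difference: 31.3900 − 30.7874 = 0.60 inHg.

0.60 inHg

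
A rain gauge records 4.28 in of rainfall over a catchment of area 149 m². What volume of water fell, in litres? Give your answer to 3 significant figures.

16200 litres

Depth: 4.28 in × 25.4 = 108.712 mm.
1 mm over 1 m² is 1 L, so volume = 108.712 × 149 = 16198.088 L ≈ 16200 L.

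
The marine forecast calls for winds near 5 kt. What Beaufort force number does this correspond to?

Beaufort force 2

5 kt lies in the Beaufort 2 band (light breeze, 4–6 kt).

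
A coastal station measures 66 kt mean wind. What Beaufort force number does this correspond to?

Beaufort force 12

66 kt lies in the Beaufort 12 band (hurricane force, ≥64 kt).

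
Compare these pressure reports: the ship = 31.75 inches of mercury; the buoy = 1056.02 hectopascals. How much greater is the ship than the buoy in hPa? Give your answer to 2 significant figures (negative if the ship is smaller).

19 hPa

the ship: 31.75 inHg = 1075.18 hPa.
Difference: 1075.18 − 1056.02 = 19 hPa.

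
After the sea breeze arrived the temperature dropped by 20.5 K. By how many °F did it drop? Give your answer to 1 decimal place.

36.9 °F

A change of 1 °C equals a change of 1.8 °F: Δ°F = 20.5 × 1.8 = 36.9 °F.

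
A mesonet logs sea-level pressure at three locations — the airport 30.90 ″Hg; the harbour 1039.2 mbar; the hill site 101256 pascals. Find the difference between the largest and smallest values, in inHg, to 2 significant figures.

the harbour: 1039.2 mb = 30.6876 inHg.
the hill site: 101256 Pa = 29.9009 inHg.
Spread: 30.9000 − 29.9009 = 1.0 inHg.

1.0 inHg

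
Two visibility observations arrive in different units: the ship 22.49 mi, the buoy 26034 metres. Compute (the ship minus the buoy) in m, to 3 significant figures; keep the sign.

10200 m

the ship: 22.49 SM = 36194.15 m.
Difference: 36194.15 − 26034.00 = 10200 m.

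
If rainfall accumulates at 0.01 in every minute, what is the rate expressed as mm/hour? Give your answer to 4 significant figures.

0.01 in/minute × 25.4 mm/in × 60 minute/hour = 15.24 mm/hour.

15.24 mm/hour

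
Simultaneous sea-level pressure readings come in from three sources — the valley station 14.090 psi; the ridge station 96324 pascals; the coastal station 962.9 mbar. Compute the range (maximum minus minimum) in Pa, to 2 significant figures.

the valley station: 14.090 psi = 97147.13 Pa.
the coastal station: 962.9 mb = 96290.00 Pa.
Spread: 97147.13 − 96290.00 = 860 Pa.

860 Pa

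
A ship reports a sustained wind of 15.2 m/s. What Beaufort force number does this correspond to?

Beaufort force 7

15.2 m/s lies in the Beaufort 7 band (near gale, 13.9–17.1 m/s).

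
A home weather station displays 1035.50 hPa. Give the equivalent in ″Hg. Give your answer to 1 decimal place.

30.6 inHg

1 hPa = 0.02953 inHg, so 1035.50 × 0.02953 = 30.6 inHg.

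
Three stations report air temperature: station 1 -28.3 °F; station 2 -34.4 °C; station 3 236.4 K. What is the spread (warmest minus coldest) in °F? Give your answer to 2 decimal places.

5.85 °F

station 1: -28.3 °F = -33.500 °C.
station 3: 236.4 K = -36.750 °C.
Spread: (-33.500) − (-36.750) = 3.250 °C = 5.85 °F.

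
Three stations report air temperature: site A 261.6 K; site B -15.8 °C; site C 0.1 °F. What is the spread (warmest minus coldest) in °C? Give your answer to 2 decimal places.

site A: 261.6 K = -11.550 °C.
site C: 0.1 °F = -17.722 °C.
Spread: (-11.550) − (-17.722) = 6.172 °C.

6.17 °C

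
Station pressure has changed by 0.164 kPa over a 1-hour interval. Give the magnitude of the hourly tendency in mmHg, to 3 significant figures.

0.164 kPa / 1 h × 7.50062 mmHg/kPa = 1.23 mmHg/h.

1.23 mmHg per hour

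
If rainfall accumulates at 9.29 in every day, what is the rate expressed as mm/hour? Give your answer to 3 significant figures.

9.83 mm/hour

9.29 in/day × 25.4 mm/in × 0.0416667 day/hour = 9.83 mm/hour.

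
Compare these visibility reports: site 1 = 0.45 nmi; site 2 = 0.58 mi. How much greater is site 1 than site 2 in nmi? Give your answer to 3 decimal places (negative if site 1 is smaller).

-0.054 nmi

site 2: 0.58 SM = 0.50401 nmi.
Difference: 0.45000 − 0.50401 = -0.054 nmi.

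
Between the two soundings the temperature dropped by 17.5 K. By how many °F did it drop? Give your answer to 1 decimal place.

31.5 °F

Converting a difference, only the 9/5 scale factor applies: Δ°F = 17.5 × 1.8 = 31.5 °F.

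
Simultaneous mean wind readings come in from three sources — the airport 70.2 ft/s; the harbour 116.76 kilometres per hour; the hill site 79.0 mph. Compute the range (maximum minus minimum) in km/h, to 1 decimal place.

the airport: 70.2 ft/s = 77.029 km/h.
the hill site: 79.0 mph = 127.138 km/h.
Spread: 127.138 − 77.029 = 50.1 km/h.

50.1 km/h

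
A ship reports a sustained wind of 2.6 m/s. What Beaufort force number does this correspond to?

Beaufort force 2

2.6 m/s lies in the Beaufort 2 band (light breeze, 1.6–3.3 m/s).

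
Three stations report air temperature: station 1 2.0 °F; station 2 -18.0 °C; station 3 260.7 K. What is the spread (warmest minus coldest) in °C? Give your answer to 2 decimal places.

station 1: 2.0 °F = -16.667 °C.
station 3: 260.7 K = -12.450 °C.
Spread: (-12.450) − (-18.000) = 5.550 °C.

5.55 °C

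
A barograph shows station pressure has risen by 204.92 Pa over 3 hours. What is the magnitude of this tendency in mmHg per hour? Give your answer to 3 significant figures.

204.92 Pa / 3 h × 0.00750062 mmHg/Pa = 0.512 mmHg/h.

0.512 mmHg per hour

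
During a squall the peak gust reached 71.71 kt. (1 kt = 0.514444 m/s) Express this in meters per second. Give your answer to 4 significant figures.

1 kt = 0.514444 m/s, so 71.71 × 0.514444 = 36.89 m/s.

36.89 m/s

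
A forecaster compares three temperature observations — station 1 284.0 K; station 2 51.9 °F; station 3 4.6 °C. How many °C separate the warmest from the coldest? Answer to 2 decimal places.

station 1: 284.0 K = 10.850 °C.
station 2: 51.9 °F = 11.056 °C.
Spread: 11.056 − 4.600 = 6.456 °C.

6.46 °C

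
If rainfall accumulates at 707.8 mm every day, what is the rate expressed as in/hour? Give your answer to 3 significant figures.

707.8 mm/day × 0.0393701 in/mm × 0.0416667 day/hour = 1.16 in/hour.

1.16 in/hour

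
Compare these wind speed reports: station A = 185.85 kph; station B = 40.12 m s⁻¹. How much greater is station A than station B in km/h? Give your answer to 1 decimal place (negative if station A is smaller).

41.4 km/h

station B: 40.12 m/s = 144.432 km/h.
Difference: 185.850 − 144.432 = 41.4 km/h.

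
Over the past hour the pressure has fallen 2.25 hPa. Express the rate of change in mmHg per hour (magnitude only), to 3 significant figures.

1.69 mmHg per hour

2.25 hPa / 1 h × 0.750062 mmHg/hPa = 1.69 mmHg/h.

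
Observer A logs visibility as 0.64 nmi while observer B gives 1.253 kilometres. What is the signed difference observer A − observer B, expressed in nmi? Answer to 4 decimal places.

-0.0366 nmi

observer B: 1.253 km = 0.676566 nmi.
Difference: 0.640000 − 0.676566 = -0.0366 nmi.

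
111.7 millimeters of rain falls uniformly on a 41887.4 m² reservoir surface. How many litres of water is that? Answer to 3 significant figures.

1 mm over 1 m² is 1 L, so volume = 111.7 × 41887.4 = 4678822.6 L ≈ 4680000 L.

4680000 litres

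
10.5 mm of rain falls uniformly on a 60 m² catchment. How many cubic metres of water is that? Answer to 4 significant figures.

1 mm over 1 m² is 1 L, so volume = 10.5 × 60 = 630 L = 0.6300 m³.

0.6300 cubic metres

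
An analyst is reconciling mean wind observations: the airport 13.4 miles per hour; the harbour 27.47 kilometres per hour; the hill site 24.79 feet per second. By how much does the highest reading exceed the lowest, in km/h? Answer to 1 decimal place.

5.9 km/h

the airport: 13.4 mph = 21.565 km/h.
the hill site: 24.79 ft/s = 27.202 km/h.
Spread: 27.470 − 21.565 = 5.9 km/h.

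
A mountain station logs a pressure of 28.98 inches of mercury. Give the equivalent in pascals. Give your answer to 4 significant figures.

98140 Pa

1 inHg = 3386.39 Pa, so 28.98 × 3386.39 = 98140 Pa.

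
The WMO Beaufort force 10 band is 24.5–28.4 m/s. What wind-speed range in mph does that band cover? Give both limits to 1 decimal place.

24.5–28.4 m/s × 2.237 = 54.8–63.5 mph.

54.8 to 63.5 mph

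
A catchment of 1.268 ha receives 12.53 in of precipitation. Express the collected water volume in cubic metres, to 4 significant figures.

4036 cubic metres

Depth: 12.53 in × 25.4 = 318.262 mm.
Area: 1.268 ha = 12680 m².
1 mm over 1 m² is 1 L, so volume = 318.262 × 12680 = 4035562.2 L = 4036 m³.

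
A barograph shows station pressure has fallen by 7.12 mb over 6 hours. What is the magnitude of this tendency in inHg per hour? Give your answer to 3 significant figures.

0.0350 inHg per hour

7.12 mb / 6 h × 0.02953 inHg/mb = 0.0350 inHg/h.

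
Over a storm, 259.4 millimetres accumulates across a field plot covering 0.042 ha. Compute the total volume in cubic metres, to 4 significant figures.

Area: 0.042 ha = 420 m².
1 mm over 1 m² is 1 L, so volume = 259.4 × 420 = 108948 L = 108.9 m³.

108.9 cubic metres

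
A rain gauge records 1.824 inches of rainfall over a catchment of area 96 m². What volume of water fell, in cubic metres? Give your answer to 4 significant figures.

Depth: 1.824 in × 25.4 = 46.3296 mm.
1 mm over 1 m² is 1 L, so volume = 46.3296 × 96 = 4447.6416 L = 4.448 m³.

4.448 cubic metres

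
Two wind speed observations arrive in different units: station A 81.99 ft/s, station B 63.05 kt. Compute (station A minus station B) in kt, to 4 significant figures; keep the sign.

-14.47 kt

station A: 81.99 ft/s = 48.5777 kt.
Difference: 48.5777 − 63.0500 = -14.47 kt.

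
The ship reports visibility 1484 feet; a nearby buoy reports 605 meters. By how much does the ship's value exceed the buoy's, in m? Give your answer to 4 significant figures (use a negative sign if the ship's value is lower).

the ship: 1484 ft = 452.323 m.
Difference: 452.323 − 605.000 = -152.7 m.

-152.7 m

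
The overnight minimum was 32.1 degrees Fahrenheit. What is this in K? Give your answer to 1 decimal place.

First to °C: 0.06 °C.
Then to K: 273.2 K.

273.2 K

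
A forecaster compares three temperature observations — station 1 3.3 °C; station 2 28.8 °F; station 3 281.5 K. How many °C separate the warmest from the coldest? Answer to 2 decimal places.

station 2: 28.8 °F = -1.778 °C.
station 3: 281.5 K = 8.350 °C.
Spread: 8.350 − (-1.778) = 10.128 °C.

10.13 °C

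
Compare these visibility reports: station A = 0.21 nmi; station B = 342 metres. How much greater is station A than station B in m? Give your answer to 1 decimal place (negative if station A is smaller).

station A: 0.21 nmi = 388.920 m.
Difference: 388.920 − 342.000 = 46.9 m.

46.9 m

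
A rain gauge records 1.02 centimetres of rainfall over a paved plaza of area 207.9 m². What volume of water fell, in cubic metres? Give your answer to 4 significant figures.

Depth: 1.02 cm × 10 = 10.2 mm.
1 mm over 1 m² is 1 L, so volume = 10.2 × 207.9 = 2120.58 L = 2.121 m³.

2.121 cubic metres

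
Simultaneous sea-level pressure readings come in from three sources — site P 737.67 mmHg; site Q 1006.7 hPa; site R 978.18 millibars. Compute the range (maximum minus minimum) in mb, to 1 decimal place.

site P: 737.67 mmHg = 983.479 mb.
site Q: 1006.7 hPa = 1006.700 mb.
Spread: 1006.700 − 978.180 = 28.5 mb.

28.5 mb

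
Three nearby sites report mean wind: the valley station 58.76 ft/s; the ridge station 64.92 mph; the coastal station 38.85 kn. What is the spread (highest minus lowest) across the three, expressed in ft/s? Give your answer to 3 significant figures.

the ridge station: 64.92 mph = 95.216 ft/s.
the coastal station: 38.85 kt = 65.571 ft/s.
Spread: 95.216 − 58.760 = 36.5 ft/s.

36.5 ft/s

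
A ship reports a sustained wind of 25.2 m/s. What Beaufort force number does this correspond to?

25.2 m/s lies in the Beaufort 10 band (storm, 24.5–28.4 m/s).

Beaufort force 10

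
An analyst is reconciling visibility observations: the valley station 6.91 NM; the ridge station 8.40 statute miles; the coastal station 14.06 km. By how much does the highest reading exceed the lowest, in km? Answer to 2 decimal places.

1.26 km

the valley station: 6.91 nmi = 12.7973 km.
the ridge station: 8.40 SM = 13.5185 km.
Spread: 14.0600 − 12.7973 = 1.26 km.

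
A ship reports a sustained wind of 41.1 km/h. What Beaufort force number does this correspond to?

41.1 km/h = 11.4 m/s, which is Beaufort 6 (strong breeze, 10.8–13.8 m/s).

Beaufort force 6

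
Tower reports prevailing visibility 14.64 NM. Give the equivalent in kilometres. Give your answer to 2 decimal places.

1 nmi = 1.852 km, so 14.64 × 1.852 = 27.11 km.

27.11 km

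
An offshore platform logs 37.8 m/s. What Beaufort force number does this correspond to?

37.8 m/s lies in the Beaufort 12 band (hurricane force, ≥32.7 m/s).

Beaufort force 12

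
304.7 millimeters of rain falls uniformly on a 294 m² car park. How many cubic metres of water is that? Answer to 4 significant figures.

89.58 cubic metres

1 mm over 1 m² is 1 L, so volume = 304.7 × 294 = 89581.8 L = 89.58 m³.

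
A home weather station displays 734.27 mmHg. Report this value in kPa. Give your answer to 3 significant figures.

97.9 kPa

1 mmHg = 0.133322 kPa, so 734.27 × 0.133322 = 97.9 kPa.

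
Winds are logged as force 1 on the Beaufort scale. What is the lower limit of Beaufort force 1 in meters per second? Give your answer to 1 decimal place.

0.3 m/s

Beaufort 1 (light air) spans 0.3–1.5 m/s.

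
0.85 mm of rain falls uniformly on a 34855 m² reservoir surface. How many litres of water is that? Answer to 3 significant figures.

1 mm over 1 m² is 1 L, so volume = 0.85 × 34855 = 29626.75 L ≈ 29600 L.

29600 litres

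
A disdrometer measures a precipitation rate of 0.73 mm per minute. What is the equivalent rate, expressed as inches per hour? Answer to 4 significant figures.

0.73 mm/minute × 0.0393701 in/mm × 60 minute/hour = 1.724 in/hour.

1.724 in/hour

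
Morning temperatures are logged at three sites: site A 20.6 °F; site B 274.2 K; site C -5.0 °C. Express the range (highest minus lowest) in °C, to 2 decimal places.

7.38 °C

site A: 20.6 °F = -6.333 °C.
site B: 274.2 K = 1.050 °C.
Spread: 1.050 − (-6.333) = 7.383 °C.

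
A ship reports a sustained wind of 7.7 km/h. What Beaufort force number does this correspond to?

7.7 km/h = 2.1 m/s, which is Beaufort 2 (light breeze, 1.6–3.3 m/s).

Beaufort force 2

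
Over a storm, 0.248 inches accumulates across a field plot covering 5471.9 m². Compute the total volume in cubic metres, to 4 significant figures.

34.47 cubic metres

Depth: 0.248 in × 25.4 = 6.2992 mm.
1 mm over 1 m² is 1 L, so volume = 6.2992 × 5471.9 = 34468.592 L = 34.47 m³.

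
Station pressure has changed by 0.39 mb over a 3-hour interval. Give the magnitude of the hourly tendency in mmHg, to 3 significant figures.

0.39 mb / 3 h × 0.750062 mmHg/mb = 0.0975 mmHg/h.

0.0975 mmHg per hour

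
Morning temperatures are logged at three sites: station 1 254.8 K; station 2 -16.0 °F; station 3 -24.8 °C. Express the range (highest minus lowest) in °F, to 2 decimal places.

station 1: 254.8 K = -18.350 °C.
station 2: -16.0 °F = -26.667 °C.
Spread: (-18.350) − (-26.667) = 8.317 °C = 14.97 °F.

14.97 °F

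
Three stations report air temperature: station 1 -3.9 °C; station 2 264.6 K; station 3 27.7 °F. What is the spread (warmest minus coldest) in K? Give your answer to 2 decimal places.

station 2: 264.6 K = -8.550 °C.
station 3: 27.7 °F = -2.389 °C.
Spread: (-2.389) − (-8.550) = 6.161 °C.

6.16 K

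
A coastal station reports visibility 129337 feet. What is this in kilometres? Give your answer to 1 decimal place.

1 ft = 0.0003048 km, so 129337 × 0.0003048 = 39.4 km.

39.4 km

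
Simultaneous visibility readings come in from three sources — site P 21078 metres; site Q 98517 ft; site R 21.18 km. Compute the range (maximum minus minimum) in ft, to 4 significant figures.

site P: 21078 m = 69153.54 ft.
site R: 21.18 km = 69488.19 ft.
Spread: 98517.00 − 69153.54 = 29360 ft.

29360 ft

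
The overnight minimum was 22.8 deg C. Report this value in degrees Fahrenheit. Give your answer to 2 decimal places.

°F = °C × 9/5 + 32 = 22.8 × 1.8 + 32 = 73.04 °F.

73.04 °F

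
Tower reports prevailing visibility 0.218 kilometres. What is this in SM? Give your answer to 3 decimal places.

0.135 SM

1 km = 0.621371 SM, so 0.218 × 0.621371 = 0.135 SM.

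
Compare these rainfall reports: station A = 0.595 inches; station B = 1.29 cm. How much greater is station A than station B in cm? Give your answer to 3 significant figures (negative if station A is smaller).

0.221 cm

station A: 0.595 in = 1.51130 cm.
Difference: 1.51130 − 1.29000 = 0.221 cm.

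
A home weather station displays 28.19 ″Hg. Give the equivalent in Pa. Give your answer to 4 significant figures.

95460 Pa

1 inHg = 3386.39 Pa, so 28.19 × 3386.39 = 95460 Pa.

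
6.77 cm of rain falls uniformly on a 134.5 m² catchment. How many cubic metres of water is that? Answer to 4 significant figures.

Depth: 6.77 cm × 10 = 67.7 mm.
1 mm over 1 m² is 1 L, so volume = 67.7 × 134.5 = 9105.65 L = 9.106 m³.

9.106 cubic metres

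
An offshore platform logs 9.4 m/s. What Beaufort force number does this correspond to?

9.4 m/s lies in the Beaufort 5 band (fresh breeze, 8.0–10.7 m/s).

Beaufort force 5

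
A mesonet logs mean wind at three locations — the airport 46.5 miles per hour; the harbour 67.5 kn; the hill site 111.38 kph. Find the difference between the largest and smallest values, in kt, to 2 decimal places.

the airport: 46.5 mph = 40.4074 kt.
the hill site: 111.38 km/h = 60.1404 kt.
Spread: 67.5000 − 40.4074 = 27.09 kt.

27.09 kt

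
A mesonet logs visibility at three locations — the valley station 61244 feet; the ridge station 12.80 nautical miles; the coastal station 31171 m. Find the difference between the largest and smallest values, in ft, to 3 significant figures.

the ridge station: 12.80 nmi = 77774.28 ft.
the coastal station: 31171 m = 102267.06 ft.
Spread: 102267.06 − 61244.00 = 41000 ft.

41000 ft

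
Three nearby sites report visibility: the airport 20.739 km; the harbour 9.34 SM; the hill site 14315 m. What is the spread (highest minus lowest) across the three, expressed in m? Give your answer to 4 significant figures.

the airport: 20.739 km = 20739.00 m.
the harbour: 9.34 SM = 15031.27 m.
Spread: 20739.00 − 14315.00 = 6424 m.

6424 m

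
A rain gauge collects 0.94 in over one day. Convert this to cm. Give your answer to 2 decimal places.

2.39 cm

1 in = 2.54 cm, so 0.94 × 2.54 = 2.39 cm.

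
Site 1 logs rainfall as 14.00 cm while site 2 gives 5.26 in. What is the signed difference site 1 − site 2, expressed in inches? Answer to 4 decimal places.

0.2518 in

site 1: 14.00 cm = 5.511811 in.
Difference: 5.511811 − 5.260000 = 0.2518 in.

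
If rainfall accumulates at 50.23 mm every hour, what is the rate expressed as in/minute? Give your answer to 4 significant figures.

0.03296 in/minute

50.23 mm/hour × 0.0393701 in/mm × 0.0166667 hour/minute = 0.03296 in/minute.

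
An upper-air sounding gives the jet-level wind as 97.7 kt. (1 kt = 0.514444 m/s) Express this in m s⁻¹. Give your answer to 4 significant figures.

1 kt = 0.514444 m/s, so 97.7 × 0.514444 = 50.26 m/s.

50.26 m/s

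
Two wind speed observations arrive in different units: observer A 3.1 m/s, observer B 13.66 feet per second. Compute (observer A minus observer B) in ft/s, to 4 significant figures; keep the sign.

observer A: 3.1 m/s = 10.17060 ft/s.
Difference: 10.17060 − 13.66000 = -3.489 ft/s.

-3.489 ft/s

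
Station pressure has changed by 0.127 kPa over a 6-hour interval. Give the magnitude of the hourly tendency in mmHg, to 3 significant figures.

0.127 kPa / 6 h × 7.50062 mmHg/kPa = 0.159 mmHg/h.

0.159 mmHg per hour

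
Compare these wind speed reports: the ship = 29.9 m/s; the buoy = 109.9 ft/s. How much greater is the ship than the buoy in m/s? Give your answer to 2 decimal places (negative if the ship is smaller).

-3.60 m/s

the buoy: 109.9 ft/s = 33.4975 m/s.
Difference: 29.9000 − 33.4975 = -3.60 m/s.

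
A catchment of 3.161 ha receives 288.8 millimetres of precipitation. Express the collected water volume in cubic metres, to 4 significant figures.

9129 cubic metres

Area: 3.161 ha = 31610 m².
1 mm over 1 m² is 1 L, so volume = 288.8 × 31610 = 9128968 L = 9129 m³.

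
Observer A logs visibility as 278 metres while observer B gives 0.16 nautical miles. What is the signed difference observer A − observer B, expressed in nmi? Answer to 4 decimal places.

observer A: 278 m = 0.150108 nmi.
Difference: 0.150108 − 0.160000 = -0.0099 nmi.

-0.0099 nmi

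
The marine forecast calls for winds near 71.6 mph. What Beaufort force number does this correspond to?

71.6 mph = 32.0 m/s, which is Beaufort 11 (violent storm, 28.5–32.6 m/s).

Beaufort force 11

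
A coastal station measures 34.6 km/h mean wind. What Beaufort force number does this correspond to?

Beaufort force 5

34.6 km/h = 9.6 m/s, which is Beaufort 5 (fresh breeze, 8.0–10.7 m/s).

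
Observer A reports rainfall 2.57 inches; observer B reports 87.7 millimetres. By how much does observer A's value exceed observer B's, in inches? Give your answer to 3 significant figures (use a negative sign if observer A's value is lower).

observer B: 87.7 mm = 3.45276 in.
Difference: 2.57000 − 3.45276 = -0.883 in.

-0.883 in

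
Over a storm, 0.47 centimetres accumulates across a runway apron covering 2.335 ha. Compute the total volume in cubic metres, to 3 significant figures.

110 cubic metres

Depth: 0.47 cm × 10 = 4.7 mm.
Area: 2.335 ha = 23350 m².
1 mm over 1 m² is 1 L, so volume = 4.7 × 23350 = 109745 L = 110 m³.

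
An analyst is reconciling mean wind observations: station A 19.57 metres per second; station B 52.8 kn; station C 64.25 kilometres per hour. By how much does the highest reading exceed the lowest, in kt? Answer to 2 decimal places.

18.11 kt

station A: 19.57 m/s = 38.0410 kt.
station C: 64.25 km/h = 34.6922 kt.
Spread: 52.8000 − 34.6922 = 18.11 kt.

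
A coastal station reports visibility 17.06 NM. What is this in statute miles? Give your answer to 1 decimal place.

1 nmi = 1.15078 SM, so 17.06 × 1.15078 = 19.6 SM.

19.6 SM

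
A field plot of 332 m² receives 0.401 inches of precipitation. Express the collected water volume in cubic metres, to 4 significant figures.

Depth: 0.401 in × 25.4 = 10.1854 mm.
1 mm over 1 m² is 1 L, so volume = 10.1854 × 332 = 3381.5528 L = 3.382 m³.

3.382 cubic metres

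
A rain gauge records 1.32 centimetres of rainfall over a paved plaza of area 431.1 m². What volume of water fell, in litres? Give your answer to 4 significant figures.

5691 litres

Depth: 1.32 cm × 10 = 13.2 mm.
1 mm over 1 m² is 1 L, so volume = 13.2 × 431.1 = 5690.52 L ≈ 5691 L.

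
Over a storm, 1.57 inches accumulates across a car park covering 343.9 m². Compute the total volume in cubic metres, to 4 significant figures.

Depth: 1.57 in × 25.4 = 39.878 mm.
1 mm over 1 m² is 1 L, so volume = 39.878 × 343.9 = 13714.044 L = 13.71 m³.

13.71 cubic metres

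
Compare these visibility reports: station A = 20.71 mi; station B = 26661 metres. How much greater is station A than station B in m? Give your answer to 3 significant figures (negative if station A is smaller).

station A: 20.71 SM = 33329.51 m.
Difference: 33329.51 − 26661.00 = 6670 m.

6670 m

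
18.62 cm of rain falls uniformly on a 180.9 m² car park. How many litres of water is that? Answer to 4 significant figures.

33680 litres

Depth: 18.62 cm × 10 = 186.2 mm.
1 mm over 1 m² is 1 L, so volume = 186.2 × 180.9 = 33683.58 L ≈ 33680 L.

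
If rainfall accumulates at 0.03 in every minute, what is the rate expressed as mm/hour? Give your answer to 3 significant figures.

45.7 mm/hour

0.03 in/minute × 25.4 mm/in × 60 minute/hour = 45.7 mm/hour.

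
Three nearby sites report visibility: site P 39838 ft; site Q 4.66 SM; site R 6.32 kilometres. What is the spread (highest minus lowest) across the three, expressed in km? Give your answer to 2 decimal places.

site P: 39838 ft = 12.1426 km.
site Q: 4.66 SM = 7.4995 km.
Spread: 12.1426 − 6.3200 = 5.82 km.

5.82 km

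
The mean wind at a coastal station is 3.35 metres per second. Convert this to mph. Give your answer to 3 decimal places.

7.494 mph

1 m/s = 2.23694 mph, so 3.35 × 2.23694 = 7.494 mph.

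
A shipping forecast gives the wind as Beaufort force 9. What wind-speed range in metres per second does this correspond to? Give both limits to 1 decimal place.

20.8 to 24.4 m/s

Beaufort 9 (strong gale) spans 20.8–24.4 m/s.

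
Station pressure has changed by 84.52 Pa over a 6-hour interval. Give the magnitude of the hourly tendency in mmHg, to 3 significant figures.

84.52 Pa / 6 h × 0.00750062 mmHg/Pa = 0.106 mmHg/h.

0.106 mmHg per hour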